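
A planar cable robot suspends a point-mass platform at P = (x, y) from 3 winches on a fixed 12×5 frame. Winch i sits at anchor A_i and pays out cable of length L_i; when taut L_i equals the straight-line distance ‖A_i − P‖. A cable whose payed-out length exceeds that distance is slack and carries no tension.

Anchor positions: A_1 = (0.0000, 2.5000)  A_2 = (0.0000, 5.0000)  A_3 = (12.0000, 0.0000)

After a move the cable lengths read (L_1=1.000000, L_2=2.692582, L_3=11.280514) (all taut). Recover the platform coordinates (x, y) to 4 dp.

circle eqns → linear via eq_j − eq_1; set c_j = A_j·A_j − L_j²
c_1 = 0.0000+6.2500−1.0000 = 5.2500
0.0000·x − 5.0000·y = c_1−c_2 = -12.5000
-24.0000·x + 5.0000·y = c_1−c_3 = -11.5000
solve first two rows → x=1.0000, y=2.5000

(1.0000, 2.5000)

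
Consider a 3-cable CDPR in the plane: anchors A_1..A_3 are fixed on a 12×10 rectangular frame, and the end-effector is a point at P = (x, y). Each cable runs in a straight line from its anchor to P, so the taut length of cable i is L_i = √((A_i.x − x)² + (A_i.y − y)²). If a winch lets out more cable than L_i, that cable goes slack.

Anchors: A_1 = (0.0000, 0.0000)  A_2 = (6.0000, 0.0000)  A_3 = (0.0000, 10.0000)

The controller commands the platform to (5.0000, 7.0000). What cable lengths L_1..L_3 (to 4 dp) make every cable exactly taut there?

(8.6023, 7.0711, 5.8310)

L_1 = √((0.0000−5.0000)² + (0.0000−7.0000)²) = 8.6023
L_2 = √((6.0000−5.0000)² + (0.0000−7.0000)²) = 7.0711
L_3 = √((0.0000−5.0000)² + (10.0000−7.0000)²) = 5.8310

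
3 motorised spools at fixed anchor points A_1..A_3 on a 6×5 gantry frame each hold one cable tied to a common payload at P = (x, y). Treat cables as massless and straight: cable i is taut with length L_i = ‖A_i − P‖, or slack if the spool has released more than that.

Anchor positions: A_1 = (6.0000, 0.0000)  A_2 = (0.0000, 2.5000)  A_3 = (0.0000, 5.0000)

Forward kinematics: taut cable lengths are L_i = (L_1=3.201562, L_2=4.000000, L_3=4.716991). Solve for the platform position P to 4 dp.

circle eqns → linear via eq_j − eq_1; set c_j = A_j·A_j − L_j²
c_1 = 36.0000+0.0000−10.2500 = 25.7500
12.0000·x − 5.0000·y = c_1−c_2 = 35.5000
12.0000·x − 10.0000·y = c_1−c_3 = 23.0000
solve first two rows → x=4.0000, y=2.5000

(4.0000, 2.5000)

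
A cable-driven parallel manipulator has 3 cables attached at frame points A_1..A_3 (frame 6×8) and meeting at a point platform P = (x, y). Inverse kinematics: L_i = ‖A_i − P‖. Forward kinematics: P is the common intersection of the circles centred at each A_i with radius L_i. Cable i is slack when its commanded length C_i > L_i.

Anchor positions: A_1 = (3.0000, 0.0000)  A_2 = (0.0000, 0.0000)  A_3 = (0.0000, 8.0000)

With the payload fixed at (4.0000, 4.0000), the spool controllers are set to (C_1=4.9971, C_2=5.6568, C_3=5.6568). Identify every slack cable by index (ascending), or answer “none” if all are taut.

1

i=1: geometric 4.1231 vs commanded 4.9971 ⇒ slack
i=2: geometric 5.6569 vs commanded 5.6568 ⇒ taut
i=3: geometric 5.6569 vs commanded 5.6568 ⇒ taut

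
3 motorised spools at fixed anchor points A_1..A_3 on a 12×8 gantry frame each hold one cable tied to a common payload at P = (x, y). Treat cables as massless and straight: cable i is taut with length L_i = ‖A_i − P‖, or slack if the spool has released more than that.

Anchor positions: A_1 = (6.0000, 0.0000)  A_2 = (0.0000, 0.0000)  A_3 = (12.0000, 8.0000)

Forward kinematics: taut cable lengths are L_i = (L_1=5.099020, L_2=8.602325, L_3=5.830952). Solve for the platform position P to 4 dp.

expand ‖A_i−P‖²=L_i² and subtract eq 1 (c_i ≔ ‖A_i‖²−L_i²)
c_1 = 36.0000+0.0000−26.0000 = 10.0000
eq1−eq2 → [12.0000  0.0000]·P = 84.0000
eq1−eq3 → [-12.0000  -16.0000]·P = -164.0000
2×2 solve → P = (7.0000, 5.0000)

(7.0000, 5.0000)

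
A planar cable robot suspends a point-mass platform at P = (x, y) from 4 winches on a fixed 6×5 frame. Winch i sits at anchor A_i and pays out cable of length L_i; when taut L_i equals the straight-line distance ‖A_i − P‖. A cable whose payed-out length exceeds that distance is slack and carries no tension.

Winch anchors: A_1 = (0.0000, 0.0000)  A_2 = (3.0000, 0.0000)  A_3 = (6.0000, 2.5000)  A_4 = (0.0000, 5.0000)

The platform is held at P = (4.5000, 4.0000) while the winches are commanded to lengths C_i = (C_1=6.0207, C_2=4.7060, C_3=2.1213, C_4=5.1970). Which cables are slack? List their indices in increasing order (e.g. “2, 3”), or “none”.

cable 1: L_1 = ‖A_1−P‖ = 6.0208;  C_1 = 6.0207 → taut
cable 2: L_2 = ‖A_2−P‖ = 4.2720;  C_2 = 4.7060 → slack
cable 3: L_3 = ‖A_3−P‖ = 2.1213;  C_3 = 2.1213 → taut
cable 4: L_4 = ‖A_4−P‖ = 4.6098;  C_4 = 5.1970 → slack

2, 4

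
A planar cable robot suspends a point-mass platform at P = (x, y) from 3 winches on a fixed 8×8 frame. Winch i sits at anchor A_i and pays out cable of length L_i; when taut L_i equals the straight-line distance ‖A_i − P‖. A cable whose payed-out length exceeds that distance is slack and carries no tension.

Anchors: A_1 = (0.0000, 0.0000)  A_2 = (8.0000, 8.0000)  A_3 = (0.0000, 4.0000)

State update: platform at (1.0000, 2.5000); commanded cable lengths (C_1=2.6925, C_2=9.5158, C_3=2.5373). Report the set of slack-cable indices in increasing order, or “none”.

2, 3

cable 1: L_1 = ‖A_1−P‖ = 2.6926;  C_1 = 2.6925 → taut
cable 2: L_2 = ‖A_2−P‖ = 8.9022;  C_2 = 9.5158 → slack
cable 3: L_3 = ‖A_3−P‖ = 1.8028;  C_3 = 2.5373 → slack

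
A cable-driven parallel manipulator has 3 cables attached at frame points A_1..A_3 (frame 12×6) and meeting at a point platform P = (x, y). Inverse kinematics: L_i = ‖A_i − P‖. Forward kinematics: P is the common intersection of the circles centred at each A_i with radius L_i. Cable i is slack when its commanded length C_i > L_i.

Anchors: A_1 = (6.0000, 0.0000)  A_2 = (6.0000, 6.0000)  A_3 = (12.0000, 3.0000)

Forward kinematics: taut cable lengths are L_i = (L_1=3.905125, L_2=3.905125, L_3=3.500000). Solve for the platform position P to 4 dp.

(8.5000, 3.0000)

circle eqns → linear via eq_j − eq_1; set c_j = A_j·A_j − L_j²
c_1 = 36.0000+0.0000−15.2500 = 20.7500
0.0000·x − 12.0000·y = c_1−c_2 = -36.0000
-12.0000·x − 6.0000·y = c_1−c_3 = -120.0000
solve first two rows → x=8.5000, y=3.0000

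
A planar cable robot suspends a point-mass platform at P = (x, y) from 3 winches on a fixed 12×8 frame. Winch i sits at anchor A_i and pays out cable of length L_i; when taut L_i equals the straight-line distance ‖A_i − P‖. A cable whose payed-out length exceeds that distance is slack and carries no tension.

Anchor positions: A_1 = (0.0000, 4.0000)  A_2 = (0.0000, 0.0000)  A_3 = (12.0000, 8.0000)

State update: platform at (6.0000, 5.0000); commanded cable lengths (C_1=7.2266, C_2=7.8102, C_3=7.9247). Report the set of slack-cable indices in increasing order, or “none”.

cable 1: L_1 = ‖A_1−P‖ = 6.0828;  C_1 = 7.2266 → slack
cable 2: L_2 = ‖A_2−P‖ = 7.8102;  C_2 = 7.8102 → taut
cable 3: L_3 = ‖A_3−P‖ = 6.7082;  C_3 = 7.9247 → slack

1, 3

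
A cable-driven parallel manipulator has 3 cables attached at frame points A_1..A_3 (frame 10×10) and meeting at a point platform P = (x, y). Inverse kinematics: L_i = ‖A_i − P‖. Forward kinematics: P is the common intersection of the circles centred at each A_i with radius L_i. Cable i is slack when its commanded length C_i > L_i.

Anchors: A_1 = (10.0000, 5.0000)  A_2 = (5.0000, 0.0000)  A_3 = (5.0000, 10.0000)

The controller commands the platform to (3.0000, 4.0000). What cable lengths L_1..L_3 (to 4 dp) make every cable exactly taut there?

L_1 = √((10.0000−3.0000)² + (5.0000−4.0000)²) = 7.0711
L_2 = √((5.0000−3.0000)² + (0.0000−4.0000)²) = 4.4721
L_3 = √((5.0000−3.0000)² + (10.0000−4.0000)²) = 6.3246

(7.0711, 4.4721, 6.3246)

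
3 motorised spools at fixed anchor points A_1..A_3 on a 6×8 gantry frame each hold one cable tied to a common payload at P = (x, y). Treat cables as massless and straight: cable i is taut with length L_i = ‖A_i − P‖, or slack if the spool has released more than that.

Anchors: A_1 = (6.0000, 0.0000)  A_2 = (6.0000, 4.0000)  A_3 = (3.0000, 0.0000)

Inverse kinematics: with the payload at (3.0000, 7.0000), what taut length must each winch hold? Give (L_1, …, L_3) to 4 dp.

(7.6158, 4.2426, 7.0000)

cable 1: Δx=3.0000, Δy=-7.0000; L_1 = √(Δx²+Δy²) = 7.6158
cable 2: Δx=3.0000, Δy=-3.0000; L_2 = √(Δx²+Δy²) = 4.2426
cable 3: Δx=0.0000, Δy=-7.0000; L_3 = √(Δx²+Δy²) = 7.0000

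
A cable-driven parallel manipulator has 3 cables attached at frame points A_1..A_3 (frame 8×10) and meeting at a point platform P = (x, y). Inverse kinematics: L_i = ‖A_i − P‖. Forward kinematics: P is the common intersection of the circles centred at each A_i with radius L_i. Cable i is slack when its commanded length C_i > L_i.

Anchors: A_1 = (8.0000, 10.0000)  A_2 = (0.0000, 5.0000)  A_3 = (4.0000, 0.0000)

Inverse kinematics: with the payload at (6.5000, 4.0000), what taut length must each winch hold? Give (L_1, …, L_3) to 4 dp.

L_1: Δ = A_1−P = (1.5000, 6.0000) → ‖Δ‖ = √38.2500 = 6.1847
L_2: Δ = A_2−P = (-6.5000, 1.0000) → ‖Δ‖ = √43.2500 = 6.5765
L_3: Δ = A_3−P = (-2.5000, -4.0000) → ‖Δ‖ = √22.2500 = 4.7170

(6.1847, 6.5765, 4.7170)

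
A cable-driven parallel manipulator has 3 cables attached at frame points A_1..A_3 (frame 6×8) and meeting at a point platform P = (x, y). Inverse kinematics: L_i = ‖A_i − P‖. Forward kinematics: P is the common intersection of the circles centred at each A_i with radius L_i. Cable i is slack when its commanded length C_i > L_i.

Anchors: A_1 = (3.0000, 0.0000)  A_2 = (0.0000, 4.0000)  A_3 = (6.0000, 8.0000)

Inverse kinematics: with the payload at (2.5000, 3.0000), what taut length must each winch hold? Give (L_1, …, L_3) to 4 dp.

L_1: Δ = A_1−P = (0.5000, -3.0000) → ‖Δ‖ = √9.2500 = 3.0414
L_2: Δ = A_2−P = (-2.5000, 1.0000) → ‖Δ‖ = √7.2500 = 2.6926
L_3: Δ = A_3−P = (3.5000, 5.0000) → ‖Δ‖ = √37.2500 = 6.1033

(3.0414, 2.6926, 6.1033)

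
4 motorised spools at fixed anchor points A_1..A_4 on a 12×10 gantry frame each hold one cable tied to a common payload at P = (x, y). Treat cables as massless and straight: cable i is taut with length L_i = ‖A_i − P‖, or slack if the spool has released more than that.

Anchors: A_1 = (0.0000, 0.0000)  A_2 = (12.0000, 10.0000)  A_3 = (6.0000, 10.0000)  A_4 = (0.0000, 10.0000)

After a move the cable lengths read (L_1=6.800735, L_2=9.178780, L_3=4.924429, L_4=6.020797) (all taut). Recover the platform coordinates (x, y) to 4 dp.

(4.0000, 5.5000)

expand ‖A_i−P‖²=L_i² and subtract eq 1 (c_i ≔ ‖A_i‖²−L_i²)
c_1 = 0.0000+0.0000−46.2500 = -46.2500
eq1−eq2 → [-24.0000  -20.0000]·P = -206.0000
eq1−eq3 → [-12.0000  -20.0000]·P = -158.0000
eq1−eq4 → [0.0000  -20.0000]·P = -110.0000
2×2 solve → P = (4.0000, 5.5000)
check cable 4: ‖A_4−P‖² = 36.2500 ≈ L_4² = 36.2500 ✓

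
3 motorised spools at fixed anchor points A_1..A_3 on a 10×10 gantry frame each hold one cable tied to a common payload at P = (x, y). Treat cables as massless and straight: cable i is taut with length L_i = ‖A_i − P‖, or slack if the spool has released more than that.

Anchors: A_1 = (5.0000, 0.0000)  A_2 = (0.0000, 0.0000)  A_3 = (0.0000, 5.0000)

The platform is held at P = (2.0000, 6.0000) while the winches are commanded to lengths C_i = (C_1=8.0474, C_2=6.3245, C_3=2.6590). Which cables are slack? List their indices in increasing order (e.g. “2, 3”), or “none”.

cable 1: L_1 = ‖A_1−P‖ = 6.7082;  C_1 = 8.0474 → slack
cable 2: L_2 = ‖A_2−P‖ = 6.3246;  C_2 = 6.3245 → taut
cable 3: L_3 = ‖A_3−P‖ = 2.2361;  C_3 = 2.6590 → slack

1, 3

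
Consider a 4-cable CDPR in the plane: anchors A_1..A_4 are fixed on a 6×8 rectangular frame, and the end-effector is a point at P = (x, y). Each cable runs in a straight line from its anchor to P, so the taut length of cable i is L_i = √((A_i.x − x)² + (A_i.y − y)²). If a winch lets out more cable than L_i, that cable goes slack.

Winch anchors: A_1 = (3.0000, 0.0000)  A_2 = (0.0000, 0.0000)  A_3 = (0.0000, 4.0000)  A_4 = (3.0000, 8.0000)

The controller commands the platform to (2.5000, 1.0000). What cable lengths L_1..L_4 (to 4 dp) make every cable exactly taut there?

(1.1180, 2.6926, 3.9051, 7.0178)

L_1 = √((3.0000−2.5000)² + (0.0000−1.0000)²) = 1.1180
L_2 = √((0.0000−2.5000)² + (0.0000−1.0000)²) = 2.6926
L_3 = √((0.0000−2.5000)² + (4.0000−1.0000)²) = 3.9051
L_4 = √((3.0000−2.5000)² + (8.0000−1.0000)²) = 7.0178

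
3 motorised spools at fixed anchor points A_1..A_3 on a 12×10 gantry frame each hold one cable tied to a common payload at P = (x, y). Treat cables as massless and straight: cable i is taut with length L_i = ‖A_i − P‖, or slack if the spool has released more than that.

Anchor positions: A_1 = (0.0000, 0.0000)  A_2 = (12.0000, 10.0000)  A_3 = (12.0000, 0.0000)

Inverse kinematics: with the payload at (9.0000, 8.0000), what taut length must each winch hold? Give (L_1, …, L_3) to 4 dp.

L_1: Δ = A_1−P = (-9.0000, -8.0000) → ‖Δ‖ = √145.0000 = 12.0416
L_2: Δ = A_2−P = (3.0000, 2.0000) → ‖Δ‖ = √13.0000 = 3.6056
L_3: Δ = A_3−P = (3.0000, -8.0000) → ‖Δ‖ = √73.0000 = 8.5440

(12.0416, 3.6056, 8.5440)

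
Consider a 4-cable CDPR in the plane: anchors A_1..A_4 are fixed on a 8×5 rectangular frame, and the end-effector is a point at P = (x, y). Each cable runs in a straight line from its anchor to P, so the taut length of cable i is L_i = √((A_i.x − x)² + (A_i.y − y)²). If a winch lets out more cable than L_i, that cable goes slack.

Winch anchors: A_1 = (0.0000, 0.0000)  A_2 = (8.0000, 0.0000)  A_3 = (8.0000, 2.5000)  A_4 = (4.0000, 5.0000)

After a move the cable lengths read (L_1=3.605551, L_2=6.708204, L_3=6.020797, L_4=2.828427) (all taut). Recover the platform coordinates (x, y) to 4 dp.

expand ‖A_i−P‖²=L_i² and subtract eq 1 (q_i ≔ ‖A_i‖²−L_i²)
q_1 = 0.0000+0.0000−13.0000 = -13.0000
eq1−eq2 → [-16.0000  0.0000]·P = -32.0000
eq1−eq3 → [-16.0000  -5.0000]·P = -47.0000
eq1−eq4 → [-8.0000  -10.0000]·P = -46.0000
2×2 solve → P = (2.0000, 3.0000)
check cable 4: ‖A_4−P‖² = 8.0000 ≈ L_4² = 8.0000 ✓

(2.0000, 3.0000)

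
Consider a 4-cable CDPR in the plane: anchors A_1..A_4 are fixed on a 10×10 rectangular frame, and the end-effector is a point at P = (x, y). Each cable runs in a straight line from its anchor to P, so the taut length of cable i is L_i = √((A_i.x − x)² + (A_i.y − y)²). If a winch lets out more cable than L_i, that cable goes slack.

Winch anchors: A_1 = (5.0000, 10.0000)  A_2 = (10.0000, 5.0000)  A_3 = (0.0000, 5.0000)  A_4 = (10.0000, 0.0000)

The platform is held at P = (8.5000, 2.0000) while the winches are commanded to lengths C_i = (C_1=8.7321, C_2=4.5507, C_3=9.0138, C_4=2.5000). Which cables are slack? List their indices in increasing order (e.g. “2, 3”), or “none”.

2

cable 1: L_1 = ‖A_1−P‖ = 8.7321;  C_1 = 8.7321 → taut
cable 2: L_2 = ‖A_2−P‖ = 3.3541;  C_2 = 4.5507 → slack
cable 3: L_3 = ‖A_3−P‖ = 9.0139;  C_3 = 9.0138 → taut
cable 4: L_4 = ‖A_4−P‖ = 2.5000;  C_4 = 2.5000 → taut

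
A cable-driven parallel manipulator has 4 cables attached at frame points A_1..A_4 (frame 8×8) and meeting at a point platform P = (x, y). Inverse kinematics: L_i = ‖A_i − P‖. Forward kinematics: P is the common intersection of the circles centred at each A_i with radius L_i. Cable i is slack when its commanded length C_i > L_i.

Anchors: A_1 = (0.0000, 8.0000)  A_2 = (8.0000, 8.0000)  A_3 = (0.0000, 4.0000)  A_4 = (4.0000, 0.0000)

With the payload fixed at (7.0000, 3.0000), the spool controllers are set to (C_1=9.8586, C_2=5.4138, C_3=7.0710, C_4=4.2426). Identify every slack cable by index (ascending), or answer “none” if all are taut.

1, 2

i=1: geometric 8.6023 vs commanded 9.8586 ⇒ slack
i=2: geometric 5.0990 vs commanded 5.4138 ⇒ slack
i=3: geometric 7.0711 vs commanded 7.0710 ⇒ taut
i=4: geometric 4.2426 vs commanded 4.2426 ⇒ taut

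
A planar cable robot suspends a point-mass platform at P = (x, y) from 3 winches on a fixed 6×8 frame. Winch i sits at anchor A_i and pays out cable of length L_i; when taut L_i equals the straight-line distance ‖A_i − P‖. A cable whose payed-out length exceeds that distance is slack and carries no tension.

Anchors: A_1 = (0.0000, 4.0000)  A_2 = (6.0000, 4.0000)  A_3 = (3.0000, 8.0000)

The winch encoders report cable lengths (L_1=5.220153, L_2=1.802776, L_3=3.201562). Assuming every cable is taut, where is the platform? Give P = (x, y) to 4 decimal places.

circle eqns → linear via eq_j − eq_1; set c_j = A_j·A_j − L_j²
c_1 = 0.0000+16.0000−27.2500 = -11.2500
-12.0000·x + 0.0000·y = c_1−c_2 = -60.0000
-6.0000·x − 8.0000·y = c_1−c_3 = -74.0000
solve first two rows → x=5.0000, y=5.5000

(5.0000, 5.5000)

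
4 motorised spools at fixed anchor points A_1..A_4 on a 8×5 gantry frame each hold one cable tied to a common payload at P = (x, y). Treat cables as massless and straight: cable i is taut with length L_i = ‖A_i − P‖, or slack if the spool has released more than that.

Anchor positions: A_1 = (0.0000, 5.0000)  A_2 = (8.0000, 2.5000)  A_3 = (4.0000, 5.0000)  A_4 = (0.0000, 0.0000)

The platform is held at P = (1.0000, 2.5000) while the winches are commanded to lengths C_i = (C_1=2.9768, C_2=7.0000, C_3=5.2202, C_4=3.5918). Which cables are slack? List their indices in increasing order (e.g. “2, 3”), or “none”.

cable 1: L_1 = ‖A_1−P‖ = 2.6926;  C_1 = 2.9768 → slack
cable 2: L_2 = ‖A_2−P‖ = 7.0000;  C_2 = 7.0000 → taut
cable 3: L_3 = ‖A_3−P‖ = 3.9051;  C_3 = 5.2202 → slack
cable 4: L_4 = ‖A_4−P‖ = 2.6926;  C_4 = 3.5918 → slack

1, 3, 4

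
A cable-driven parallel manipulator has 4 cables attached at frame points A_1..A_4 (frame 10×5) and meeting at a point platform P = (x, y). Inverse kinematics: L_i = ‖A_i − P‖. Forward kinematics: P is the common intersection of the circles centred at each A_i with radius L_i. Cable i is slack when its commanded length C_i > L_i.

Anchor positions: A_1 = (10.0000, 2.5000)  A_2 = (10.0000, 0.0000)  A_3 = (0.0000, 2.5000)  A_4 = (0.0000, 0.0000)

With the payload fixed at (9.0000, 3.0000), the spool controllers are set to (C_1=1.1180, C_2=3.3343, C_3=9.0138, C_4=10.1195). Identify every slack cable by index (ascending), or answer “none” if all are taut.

2, 4

i=1: geometric 1.1180 vs commanded 1.1180 ⇒ taut
i=2: geometric 3.1623 vs commanded 3.3343 ⇒ slack
i=3: geometric 9.0139 vs commanded 9.0138 ⇒ taut
i=4: geometric 9.4868 vs commanded 10.1195 ⇒ slack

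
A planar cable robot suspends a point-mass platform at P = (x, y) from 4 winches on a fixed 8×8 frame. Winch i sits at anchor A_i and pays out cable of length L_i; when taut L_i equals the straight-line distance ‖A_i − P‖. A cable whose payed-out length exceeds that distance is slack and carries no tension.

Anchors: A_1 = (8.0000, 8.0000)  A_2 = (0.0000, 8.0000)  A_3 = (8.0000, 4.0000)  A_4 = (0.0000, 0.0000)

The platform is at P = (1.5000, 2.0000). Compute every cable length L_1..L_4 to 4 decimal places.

L_1 = √((8.0000−1.5000)² + (8.0000−2.0000)²) = 8.8459
L_2 = √((0.0000−1.5000)² + (8.0000−2.0000)²) = 6.1847
L_3 = √((8.0000−1.5000)² + (4.0000−2.0000)²) = 6.8007
L_4 = √((0.0000−1.5000)² + (0.0000−2.0000)²) = 2.5000

(8.8459, 6.1847, 6.8007, 2.5000)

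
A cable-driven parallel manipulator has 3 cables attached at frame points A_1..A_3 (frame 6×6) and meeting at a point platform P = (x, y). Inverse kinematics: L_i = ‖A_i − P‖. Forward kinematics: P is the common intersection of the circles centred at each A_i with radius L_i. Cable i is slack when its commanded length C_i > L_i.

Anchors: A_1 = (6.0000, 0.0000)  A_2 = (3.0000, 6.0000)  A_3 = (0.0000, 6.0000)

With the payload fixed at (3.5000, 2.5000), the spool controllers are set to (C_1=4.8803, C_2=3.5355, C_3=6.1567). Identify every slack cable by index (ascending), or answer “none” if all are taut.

cable 1: √((2.5000)²+(-2.5000)²)=3.5355, C_1=4.8803: slack
cable 2: √((-0.5000)²+(3.5000)²)=3.5355, C_2=3.5355: taut
cable 3: √((-3.5000)²+(3.5000)²)=4.9497, C_3=6.1567: slack

1, 3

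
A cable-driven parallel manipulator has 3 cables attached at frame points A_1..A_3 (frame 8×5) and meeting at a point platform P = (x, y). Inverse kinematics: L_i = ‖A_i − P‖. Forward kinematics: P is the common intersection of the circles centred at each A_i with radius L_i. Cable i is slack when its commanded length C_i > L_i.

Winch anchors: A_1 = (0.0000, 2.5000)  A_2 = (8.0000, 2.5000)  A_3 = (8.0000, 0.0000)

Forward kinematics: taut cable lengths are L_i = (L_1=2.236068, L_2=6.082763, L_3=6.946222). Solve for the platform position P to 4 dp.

(2.0000, 3.5000)

expand ‖A_i−P‖²=L_i² and subtract eq 1 (q_i ≔ ‖A_i‖²−L_i²)
q_1 = 0.0000+6.2500−5.0000 = 1.2500
eq1−eq2 → [-16.0000  0.0000]·P = -32.0000
eq1−eq3 → [-16.0000  5.0000]·P = -14.5000
2×2 solve → P = (2.0000, 3.5000)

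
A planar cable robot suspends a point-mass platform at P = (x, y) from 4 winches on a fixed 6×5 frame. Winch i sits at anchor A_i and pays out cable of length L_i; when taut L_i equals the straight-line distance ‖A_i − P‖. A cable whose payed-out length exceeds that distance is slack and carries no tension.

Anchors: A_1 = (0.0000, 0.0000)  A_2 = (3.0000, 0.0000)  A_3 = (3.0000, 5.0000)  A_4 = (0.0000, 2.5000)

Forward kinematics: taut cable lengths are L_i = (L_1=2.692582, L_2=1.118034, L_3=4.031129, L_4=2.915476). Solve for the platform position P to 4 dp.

(2.5000, 1.0000)

each cable: (A_i−P)·(A_i−P) = L_i²; let q_i = ‖A_i‖²−L_i²
q_1 = 0.0000+0.0000−7.2500 = -7.2500
row 1: -6.0000x + 0.0000y = -15.0000  (q_2=7.7500)
row 2: -6.0000x − 10.0000y = -25.0000  (q_3=17.7500)
row 3: 0.0000x − 5.0000y = -5.0000  (q_4=-2.2500)
Cramer on rows 1–2 → x = 2.5000, y = 1.0000
check cable 4: ‖A_4−P‖² = 8.5000 ≈ L_4² = 8.5000 ✓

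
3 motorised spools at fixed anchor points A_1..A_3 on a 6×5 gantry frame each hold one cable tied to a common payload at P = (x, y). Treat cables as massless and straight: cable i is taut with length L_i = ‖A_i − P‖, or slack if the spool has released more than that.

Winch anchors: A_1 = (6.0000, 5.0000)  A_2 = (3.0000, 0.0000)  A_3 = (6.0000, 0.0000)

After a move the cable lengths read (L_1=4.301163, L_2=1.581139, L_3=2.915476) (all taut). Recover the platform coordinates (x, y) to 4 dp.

each cable: (A_i−P)·(A_i−P) = L_i²; let k_i = ‖A_i‖²−L_i²
k_1 = 36.0000+25.0000−18.5000 = 42.5000
row 1: 6.0000x + 10.0000y = 36.0000  (k_2=6.5000)
row 2: 0.0000x + 10.0000y = 15.0000  (k_3=27.5000)
Cramer on rows 1–2 → x = 3.5000, y = 1.5000

(3.5000, 1.5000)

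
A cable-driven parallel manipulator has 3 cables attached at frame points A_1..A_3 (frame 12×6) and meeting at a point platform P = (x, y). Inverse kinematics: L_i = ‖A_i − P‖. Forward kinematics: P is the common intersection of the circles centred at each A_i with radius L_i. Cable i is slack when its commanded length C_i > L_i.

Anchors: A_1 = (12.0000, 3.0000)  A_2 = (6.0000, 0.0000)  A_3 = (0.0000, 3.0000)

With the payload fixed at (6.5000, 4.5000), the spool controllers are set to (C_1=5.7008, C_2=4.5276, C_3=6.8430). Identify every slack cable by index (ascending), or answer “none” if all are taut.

3

cable 1: √((5.5000)²+(-1.5000)²)=5.7009, C_1=5.7008: taut
cable 2: √((-0.5000)²+(-4.5000)²)=4.5277, C_2=4.5276: taut
cable 3: √((-6.5000)²+(-1.5000)²)=6.6708, C_3=6.8430: slack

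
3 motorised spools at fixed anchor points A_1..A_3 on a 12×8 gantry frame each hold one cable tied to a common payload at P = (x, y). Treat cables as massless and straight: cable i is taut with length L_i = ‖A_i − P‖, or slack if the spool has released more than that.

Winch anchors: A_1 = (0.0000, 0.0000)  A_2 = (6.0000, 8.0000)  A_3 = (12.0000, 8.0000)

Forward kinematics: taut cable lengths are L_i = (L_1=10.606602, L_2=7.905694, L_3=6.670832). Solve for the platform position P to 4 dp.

circle eqns → linear via eq_j − eq_1; set c_j = A_j·A_j − L_j²
c_1 = 0.0000+0.0000−112.5000 = -112.5000
-12.0000·x − 16.0000·y = c_1−c_2 = -150.0000
-24.0000·x − 16.0000·y = c_1−c_3 = -276.0000
solve first two rows → x=10.5000, y=1.5000

(10.5000, 1.5000)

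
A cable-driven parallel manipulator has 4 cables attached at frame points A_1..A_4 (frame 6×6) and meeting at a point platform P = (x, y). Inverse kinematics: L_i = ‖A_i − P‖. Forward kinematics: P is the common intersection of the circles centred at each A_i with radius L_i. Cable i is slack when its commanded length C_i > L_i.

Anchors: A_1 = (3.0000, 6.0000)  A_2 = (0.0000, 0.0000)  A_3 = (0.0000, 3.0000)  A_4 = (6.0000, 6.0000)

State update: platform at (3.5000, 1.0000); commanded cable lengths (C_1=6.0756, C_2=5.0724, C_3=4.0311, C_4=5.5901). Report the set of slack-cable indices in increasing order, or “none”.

1, 2

cable 1: L_1 = ‖A_1−P‖ = 5.0249;  C_1 = 6.0756 → slack
cable 2: L_2 = ‖A_2−P‖ = 3.6401;  C_2 = 5.0724 → slack
cable 3: L_3 = ‖A_3−P‖ = 4.0311;  C_3 = 4.0311 → taut
cable 4: L_4 = ‖A_4−P‖ = 5.5902;  C_4 = 5.5901 → taut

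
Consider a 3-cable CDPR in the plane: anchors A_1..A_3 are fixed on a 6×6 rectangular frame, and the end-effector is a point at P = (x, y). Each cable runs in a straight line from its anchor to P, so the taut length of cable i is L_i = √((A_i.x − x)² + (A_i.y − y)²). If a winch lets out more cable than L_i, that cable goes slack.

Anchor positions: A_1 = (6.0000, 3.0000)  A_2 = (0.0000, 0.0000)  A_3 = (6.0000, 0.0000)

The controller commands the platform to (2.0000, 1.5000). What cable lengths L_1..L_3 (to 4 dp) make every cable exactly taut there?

(4.2720, 2.5000, 4.2720)

L_1: Δ = A_1−P = (4.0000, 1.5000) → ‖Δ‖ = √18.2500 = 4.2720
L_2: Δ = A_2−P = (-2.0000, -1.5000) → ‖Δ‖ = √6.2500 = 2.5000
L_3: Δ = A_3−P = (4.0000, -1.5000) → ‖Δ‖ = √18.2500 = 4.2720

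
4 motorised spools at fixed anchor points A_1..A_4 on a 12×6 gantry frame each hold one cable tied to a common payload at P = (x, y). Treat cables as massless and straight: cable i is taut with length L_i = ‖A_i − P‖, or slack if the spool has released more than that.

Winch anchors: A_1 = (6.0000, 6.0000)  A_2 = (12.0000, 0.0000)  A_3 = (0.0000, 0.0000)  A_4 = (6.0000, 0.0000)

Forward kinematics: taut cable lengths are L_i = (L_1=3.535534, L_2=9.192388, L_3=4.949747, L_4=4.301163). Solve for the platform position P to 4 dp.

(3.5000, 3.5000)

each cable: (A_i−P)·(A_i−P) = L_i²; let q_i = ‖A_i‖²−L_i²
q_1 = 36.0000+36.0000−12.5000 = 59.5000
row 1: -12.0000x + 12.0000y = 0.0000  (q_2=59.5000)
row 2: 12.0000x + 12.0000y = 84.0000  (q_3=-24.5000)
row 3: 0.0000x + 12.0000y = 42.0000  (q_4=17.5000)
Cramer on rows 1–2 → x = 3.5000, y = 3.5000
check cable 4: ‖A_4−P‖² = 18.5000 ≈ L_4² = 18.5000 ✓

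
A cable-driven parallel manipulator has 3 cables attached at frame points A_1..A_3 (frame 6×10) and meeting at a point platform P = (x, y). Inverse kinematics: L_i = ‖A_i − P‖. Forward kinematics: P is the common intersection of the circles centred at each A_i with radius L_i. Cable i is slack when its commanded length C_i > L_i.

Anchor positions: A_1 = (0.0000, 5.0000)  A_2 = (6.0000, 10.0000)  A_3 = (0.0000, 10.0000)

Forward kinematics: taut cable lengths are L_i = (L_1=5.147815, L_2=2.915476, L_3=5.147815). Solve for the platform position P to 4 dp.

(4.5000, 7.5000)

circle eqns → linear via eq_j − eq_1; set q_j = A_j·A_j − L_j²
q_1 = 0.0000+25.0000−26.5000 = -1.5000
-12.0000·x − 10.0000·y = q_1−q_2 = -129.0000
0.0000·x − 10.0000·y = q_1−q_3 = -75.0000
solve first two rows → x=4.5000, y=7.5000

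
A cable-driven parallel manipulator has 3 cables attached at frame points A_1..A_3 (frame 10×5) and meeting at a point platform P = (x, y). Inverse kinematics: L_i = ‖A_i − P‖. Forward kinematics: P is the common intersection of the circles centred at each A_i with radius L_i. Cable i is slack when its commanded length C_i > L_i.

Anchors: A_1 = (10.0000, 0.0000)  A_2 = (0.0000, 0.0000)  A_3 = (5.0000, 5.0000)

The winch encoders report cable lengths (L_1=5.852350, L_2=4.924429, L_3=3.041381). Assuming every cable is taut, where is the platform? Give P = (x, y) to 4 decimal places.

(4.5000, 2.0000)

each cable: (A_i−P)·(A_i−P) = L_i²; let k_i = ‖A_i‖²−L_i²
k_1 = 100.0000+0.0000−34.2500 = 65.7500
row 1: 20.0000x + 0.0000y = 90.0000  (k_2=-24.2500)
row 2: 10.0000x − 10.0000y = 25.0000  (k_3=40.7500)
Cramer on rows 1–2 → x = 4.5000, y = 2.0000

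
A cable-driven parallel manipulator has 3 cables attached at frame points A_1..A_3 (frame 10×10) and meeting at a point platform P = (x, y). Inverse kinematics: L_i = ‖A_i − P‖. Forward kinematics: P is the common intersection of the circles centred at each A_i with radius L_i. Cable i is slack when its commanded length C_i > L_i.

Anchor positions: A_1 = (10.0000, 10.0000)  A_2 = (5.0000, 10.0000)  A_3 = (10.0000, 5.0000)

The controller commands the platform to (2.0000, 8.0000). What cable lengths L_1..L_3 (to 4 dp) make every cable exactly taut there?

(8.2462, 3.6056, 8.5440)

L_1: Δ = A_1−P = (8.0000, 2.0000) → ‖Δ‖ = √68.0000 = 8.2462
L_2: Δ = A_2−P = (3.0000, 2.0000) → ‖Δ‖ = √13.0000 = 3.6056
L_3: Δ = A_3−P = (8.0000, -3.0000) → ‖Δ‖ = √73.0000 = 8.5440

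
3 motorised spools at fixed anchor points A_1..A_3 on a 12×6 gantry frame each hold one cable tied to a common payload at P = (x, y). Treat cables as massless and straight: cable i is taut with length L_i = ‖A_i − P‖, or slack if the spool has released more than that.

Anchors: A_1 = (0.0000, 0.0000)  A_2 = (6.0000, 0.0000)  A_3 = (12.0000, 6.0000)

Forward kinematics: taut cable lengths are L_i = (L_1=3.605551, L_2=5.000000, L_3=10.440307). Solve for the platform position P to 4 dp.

(2.0000, 3.0000)

expand ‖A_i−P‖²=L_i² and subtract eq 1 (q_i ≔ ‖A_i‖²−L_i²)
q_1 = 0.0000+0.0000−13.0000 = -13.0000
eq1−eq2 → [-12.0000  0.0000]·P = -24.0000
eq1−eq3 → [-24.0000  -12.0000]·P = -84.0000
2×2 solve → P = (2.0000, 3.0000)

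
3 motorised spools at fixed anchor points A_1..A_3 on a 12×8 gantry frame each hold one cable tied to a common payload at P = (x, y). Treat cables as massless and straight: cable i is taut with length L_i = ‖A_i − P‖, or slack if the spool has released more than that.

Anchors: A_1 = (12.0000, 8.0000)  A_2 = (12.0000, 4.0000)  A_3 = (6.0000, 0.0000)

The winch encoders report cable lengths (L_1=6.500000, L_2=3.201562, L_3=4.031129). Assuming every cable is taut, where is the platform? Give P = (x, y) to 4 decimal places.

(9.5000, 2.0000)

expand ‖A_i−P‖²=L_i² and subtract eq 1 (k_i ≔ ‖A_i‖²−L_i²)
k_1 = 144.0000+64.0000−42.2500 = 165.7500
eq1−eq2 → [0.0000  8.0000]·P = 16.0000
eq1−eq3 → [12.0000  16.0000]·P = 146.0000
2×2 solve → P = (9.5000, 2.0000)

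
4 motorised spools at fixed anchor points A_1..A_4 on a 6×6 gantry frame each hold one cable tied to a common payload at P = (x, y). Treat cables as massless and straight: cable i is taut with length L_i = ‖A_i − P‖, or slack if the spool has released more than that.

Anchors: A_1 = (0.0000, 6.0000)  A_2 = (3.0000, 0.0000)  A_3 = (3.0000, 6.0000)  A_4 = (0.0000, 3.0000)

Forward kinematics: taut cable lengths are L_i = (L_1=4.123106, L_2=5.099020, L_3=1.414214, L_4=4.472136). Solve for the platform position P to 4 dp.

each cable: (A_i−P)·(A_i−P) = L_i²; let c_i = ‖A_i‖²−L_i²
c_1 = 0.0000+36.0000−17.0000 = 19.0000
row 1: -6.0000x + 12.0000y = 36.0000  (c_2=-17.0000)
row 2: -6.0000x + 0.0000y = -24.0000  (c_3=43.0000)
row 3: 0.0000x + 6.0000y = 30.0000  (c_4=-11.0000)
Cramer on rows 1–2 → x = 4.0000, y = 5.0000
check cable 4: ‖A_4−P‖² = 20.0000 ≈ L_4² = 20.0000 ✓

(4.0000, 5.0000)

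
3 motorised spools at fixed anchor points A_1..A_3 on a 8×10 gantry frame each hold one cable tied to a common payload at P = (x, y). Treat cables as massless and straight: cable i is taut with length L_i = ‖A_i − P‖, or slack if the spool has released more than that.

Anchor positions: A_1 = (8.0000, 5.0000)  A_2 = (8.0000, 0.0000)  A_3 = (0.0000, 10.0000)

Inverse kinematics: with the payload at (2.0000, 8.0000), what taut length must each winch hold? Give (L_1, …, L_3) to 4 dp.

L_1: Δ = A_1−P = (6.0000, -3.0000) → ‖Δ‖ = √45.0000 = 6.7082
L_2: Δ = A_2−P = (6.0000, -8.0000) → ‖Δ‖ = √100.0000 = 10.0000
L_3: Δ = A_3−P = (-2.0000, 2.0000) → ‖Δ‖ = √8.0000 = 2.8284

(6.7082, 10.0000, 2.8284)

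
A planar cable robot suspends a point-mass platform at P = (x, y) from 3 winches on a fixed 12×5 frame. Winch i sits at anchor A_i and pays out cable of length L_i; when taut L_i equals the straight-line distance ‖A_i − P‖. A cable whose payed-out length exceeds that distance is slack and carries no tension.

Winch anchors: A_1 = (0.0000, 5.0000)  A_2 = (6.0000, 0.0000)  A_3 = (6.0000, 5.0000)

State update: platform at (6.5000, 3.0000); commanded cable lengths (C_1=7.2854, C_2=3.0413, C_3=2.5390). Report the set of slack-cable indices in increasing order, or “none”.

cable 1: √((-6.5000)²+(2.0000)²)=6.8007, C_1=7.2854: slack
cable 2: √((-0.5000)²+(-3.0000)²)=3.0414, C_2=3.0413: taut
cable 3: √((-0.5000)²+(2.0000)²)=2.0616, C_3=2.5390: slack

1, 3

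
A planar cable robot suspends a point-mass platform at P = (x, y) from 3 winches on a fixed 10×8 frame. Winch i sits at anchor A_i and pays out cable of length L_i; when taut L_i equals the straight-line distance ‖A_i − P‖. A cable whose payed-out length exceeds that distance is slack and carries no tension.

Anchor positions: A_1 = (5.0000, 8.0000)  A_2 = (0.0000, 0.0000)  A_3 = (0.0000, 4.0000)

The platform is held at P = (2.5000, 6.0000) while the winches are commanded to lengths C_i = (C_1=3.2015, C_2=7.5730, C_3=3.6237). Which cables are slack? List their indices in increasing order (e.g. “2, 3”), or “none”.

cable 1: L_1 = ‖A_1−P‖ = 3.2016;  C_1 = 3.2015 → taut
cable 2: L_2 = ‖A_2−P‖ = 6.5000;  C_2 = 7.5730 → slack
cable 3: L_3 = ‖A_3−P‖ = 3.2016;  C_3 = 3.6237 → slack

2, 3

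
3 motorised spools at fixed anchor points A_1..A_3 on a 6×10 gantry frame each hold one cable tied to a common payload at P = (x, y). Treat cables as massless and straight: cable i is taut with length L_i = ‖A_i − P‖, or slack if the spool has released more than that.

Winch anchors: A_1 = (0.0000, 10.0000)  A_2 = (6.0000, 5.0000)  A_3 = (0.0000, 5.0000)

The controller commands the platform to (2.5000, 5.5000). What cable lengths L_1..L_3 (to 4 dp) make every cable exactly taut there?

(5.1478, 3.5355, 2.5495)

cable 1: Δx=-2.5000, Δy=4.5000; L_1 = √(Δx²+Δy²) = 5.1478
cable 2: Δx=3.5000, Δy=-0.5000; L_2 = √(Δx²+Δy²) = 3.5355
cable 3: Δx=-2.5000, Δy=-0.5000; L_3 = √(Δx²+Δy²) = 2.5495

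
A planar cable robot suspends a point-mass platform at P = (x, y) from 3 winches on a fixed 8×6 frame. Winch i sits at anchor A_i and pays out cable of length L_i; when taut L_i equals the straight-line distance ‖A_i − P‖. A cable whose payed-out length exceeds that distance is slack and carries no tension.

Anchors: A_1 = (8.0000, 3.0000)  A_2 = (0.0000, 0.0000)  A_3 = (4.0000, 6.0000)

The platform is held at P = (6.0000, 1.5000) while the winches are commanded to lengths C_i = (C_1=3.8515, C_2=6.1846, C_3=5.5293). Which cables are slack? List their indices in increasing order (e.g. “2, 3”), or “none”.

i=1: geometric 2.5000 vs commanded 3.8515 ⇒ slack
i=2: geometric 6.1847 vs commanded 6.1846 ⇒ taut
i=3: geometric 4.9244 vs commanded 5.5293 ⇒ slack

1, 3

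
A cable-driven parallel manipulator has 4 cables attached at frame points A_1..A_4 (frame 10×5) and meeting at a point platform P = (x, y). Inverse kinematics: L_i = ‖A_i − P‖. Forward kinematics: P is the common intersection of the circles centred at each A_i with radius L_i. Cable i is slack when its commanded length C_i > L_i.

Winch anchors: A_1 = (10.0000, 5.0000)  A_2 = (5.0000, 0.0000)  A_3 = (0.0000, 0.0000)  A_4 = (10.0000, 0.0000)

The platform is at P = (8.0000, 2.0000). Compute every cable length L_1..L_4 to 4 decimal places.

(3.6056, 3.6056, 8.2462, 2.8284)

cable 1: Δx=2.0000, Δy=3.0000; L_1 = √(Δx²+Δy²) = 3.6056
cable 2: Δx=-3.0000, Δy=-2.0000; L_2 = √(Δx²+Δy²) = 3.6056
cable 3: Δx=-8.0000, Δy=-2.0000; L_3 = √(Δx²+Δy²) = 8.2462
cable 4: Δx=2.0000, Δy=-2.0000; L_4 = √(Δx²+Δy²) = 2.8284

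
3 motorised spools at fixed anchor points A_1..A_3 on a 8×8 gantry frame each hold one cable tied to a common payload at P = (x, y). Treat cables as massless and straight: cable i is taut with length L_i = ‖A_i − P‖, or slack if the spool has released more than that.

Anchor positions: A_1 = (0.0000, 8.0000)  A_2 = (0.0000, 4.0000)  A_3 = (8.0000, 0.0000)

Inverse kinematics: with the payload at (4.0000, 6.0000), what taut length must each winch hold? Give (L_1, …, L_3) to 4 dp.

(4.4721, 4.4721, 7.2111)

L_1: Δ = A_1−P = (-4.0000, 2.0000) → ‖Δ‖ = √20.0000 = 4.4721
L_2: Δ = A_2−P = (-4.0000, -2.0000) → ‖Δ‖ = √20.0000 = 4.4721
L_3: Δ = A_3−P = (4.0000, -6.0000) → ‖Δ‖ = √52.0000 = 7.2111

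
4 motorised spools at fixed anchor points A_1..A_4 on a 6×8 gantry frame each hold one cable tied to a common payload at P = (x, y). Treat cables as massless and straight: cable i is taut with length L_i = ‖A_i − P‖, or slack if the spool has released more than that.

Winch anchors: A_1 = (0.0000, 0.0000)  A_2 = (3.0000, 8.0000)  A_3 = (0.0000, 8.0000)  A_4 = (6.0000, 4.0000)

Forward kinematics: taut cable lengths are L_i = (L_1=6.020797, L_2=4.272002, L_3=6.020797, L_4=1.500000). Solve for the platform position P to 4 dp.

(4.5000, 4.0000)

expand ‖A_i−P‖²=L_i² and subtract eq 1 (c_i ≔ ‖A_i‖²−L_i²)
c_1 = 0.0000+0.0000−36.2500 = -36.2500
eq1−eq2 → [-6.0000  -16.0000]·P = -91.0000
eq1−eq3 → [0.0000  -16.0000]·P = -64.0000
eq1−eq4 → [-12.0000  -8.0000]·P = -86.0000
2×2 solve → P = (4.5000, 4.0000)
check cable 4: ‖A_4−P‖² = 2.2500 ≈ L_4² = 2.2500 ✓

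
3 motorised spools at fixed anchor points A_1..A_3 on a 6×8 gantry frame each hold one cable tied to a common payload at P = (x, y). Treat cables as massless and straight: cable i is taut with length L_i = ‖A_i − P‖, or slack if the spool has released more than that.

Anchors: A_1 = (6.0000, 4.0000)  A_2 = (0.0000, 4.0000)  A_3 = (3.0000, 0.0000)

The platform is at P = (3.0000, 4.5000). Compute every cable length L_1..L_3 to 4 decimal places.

(3.0414, 3.0414, 4.5000)

L_1 = √((6.0000−3.0000)² + (4.0000−4.5000)²) = 3.0414
L_2 = √((0.0000−3.0000)² + (4.0000−4.5000)²) = 3.0414
L_3 = √((3.0000−3.0000)² + (0.0000−4.5000)²) = 4.5000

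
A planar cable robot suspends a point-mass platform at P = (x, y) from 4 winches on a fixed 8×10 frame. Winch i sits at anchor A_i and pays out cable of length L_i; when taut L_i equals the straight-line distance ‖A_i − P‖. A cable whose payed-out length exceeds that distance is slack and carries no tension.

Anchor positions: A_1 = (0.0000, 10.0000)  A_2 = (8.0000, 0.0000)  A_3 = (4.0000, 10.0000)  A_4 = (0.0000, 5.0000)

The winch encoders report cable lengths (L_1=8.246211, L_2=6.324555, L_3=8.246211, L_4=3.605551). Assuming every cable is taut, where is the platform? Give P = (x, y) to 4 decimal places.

(2.0000, 2.0000)

each cable: (A_i−P)·(A_i−P) = L_i²; let q_i = ‖A_i‖²−L_i²
q_1 = 0.0000+100.0000−68.0000 = 32.0000
row 1: -16.0000x + 20.0000y = 8.0000  (q_2=24.0000)
row 2: -8.0000x + 0.0000y = -16.0000  (q_3=48.0000)
row 3: 0.0000x + 10.0000y = 20.0000  (q_4=12.0000)
Cramer on rows 1–2 → x = 2.0000, y = 2.0000
check cable 4: ‖A_4−P‖² = 13.0000 ≈ L_4² = 13.0000 ✓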